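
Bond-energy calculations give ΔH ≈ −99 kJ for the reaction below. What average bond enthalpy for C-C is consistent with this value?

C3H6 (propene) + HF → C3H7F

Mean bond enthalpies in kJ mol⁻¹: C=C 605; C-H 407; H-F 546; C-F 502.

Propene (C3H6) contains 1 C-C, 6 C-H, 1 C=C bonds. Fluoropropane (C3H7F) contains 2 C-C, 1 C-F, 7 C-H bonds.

D(C-C) ≈ 341 kJ/mol

Let D be the C-C bond energy.
Σ(broken) = 1×D + 6×407 + 1×605 + 1×546 = 3593 + D
Σ(formed) = 2×D + 1×502 + 7×407 = 3351 + 2D
ΔH = Σ(broken) − Σ(formed) = (3593 + D) − (3351 + 2D) = +242 − D
Setting this equal to −99 kJ gives D = 341 kJ/mol.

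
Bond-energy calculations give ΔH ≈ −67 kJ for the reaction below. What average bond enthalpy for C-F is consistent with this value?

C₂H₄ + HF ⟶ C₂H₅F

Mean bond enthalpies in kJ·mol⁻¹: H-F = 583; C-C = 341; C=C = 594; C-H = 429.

D(C-F) ≈ 474 kJ/mol

Let D be the C-F bond energy.
Σ(broken) = 4×429 + 1×594 + 1×583 = 2893
Σ(formed) = 1×341 + 1×D + 5×429 = 2486 + D
ΔH = Σ(broken) − Σ(formed) = (2893) − (2486 + D) = +407 − D
Setting this equal to −67 kJ gives D = 474 kJ/mol.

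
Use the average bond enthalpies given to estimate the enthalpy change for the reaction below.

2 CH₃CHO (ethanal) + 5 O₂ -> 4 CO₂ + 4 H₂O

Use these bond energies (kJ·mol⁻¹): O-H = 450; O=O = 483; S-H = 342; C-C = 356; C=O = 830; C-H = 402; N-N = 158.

Bonds broken (reactants):
  C-C: 2 × 356 = 712
  C-H: 8 × 402 = 3216
  C=O: 2 × 830 = 1660
  O=O: 5 × 483 = 2415
  Σ(broken) = 8003 kJ
Bonds formed (products):
  C=O: 8 × 830 = 6640
  O-H: 8 × 450 = 3600
  Σ(formed) = 10240 kJ
ΔH = Σ(broken) − Σ(formed) = 8003 − 10240 = −2237 kJ

ΔH ≈ −2237 kJ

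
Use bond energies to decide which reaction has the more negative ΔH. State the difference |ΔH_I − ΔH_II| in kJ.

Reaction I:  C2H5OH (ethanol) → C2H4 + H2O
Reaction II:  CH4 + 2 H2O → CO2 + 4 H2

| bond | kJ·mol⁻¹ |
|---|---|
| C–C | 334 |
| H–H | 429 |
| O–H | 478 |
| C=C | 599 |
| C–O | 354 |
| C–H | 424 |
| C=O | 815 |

Reaction I:
  Bonds broken (reactants):
    C–C: 1 × 334 = 334
    C–H: 5 × 424 = 2120
    C–O: 1 × 354 = 354
    O–H: 1 × 478 = 478
    Σ(broken) = 3286 kJ
  Bonds formed (products):
    C–H: 4 × 424 = 1696
    C=C: 1 × 599 = 599
    O–H: 2 × 478 = 956
    Σ(formed) = 3251 kJ
  ΔH_I = 3286 − 3251 = +35 kJ
Reaction II:
  Bonds broken (reactants):
    C–H: 4 × 424 = 1696
    O–H: 4 × 478 = 1912
    Σ(broken) = 3608 kJ
  Bonds formed (products):
    C=O: 2 × 815 = 1630
    H–H: 4 × 429 = 1716
    Σ(formed) = 3346 kJ
  ΔH_II = 3608 − 3346 = +262 kJ
ΔH_I − ΔH_II = −227 kJ, so reaction I has the more negative ΔH; |ΔH_I − ΔH_II| = 227 kJ.

Reaction I, by 227 kJ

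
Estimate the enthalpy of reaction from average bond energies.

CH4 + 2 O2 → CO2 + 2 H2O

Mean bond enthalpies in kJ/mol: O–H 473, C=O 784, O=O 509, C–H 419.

ΔH ≈ −766 kJ

Bonds broken (reactants):
  C–H: 4 × 419 = 1676
  O=O: 2 × 509 = 1018
  Σ(broken) = 2694 kJ
Bonds formed (products):
  C=O: 2 × 784 = 1568
  O–H: 4 × 473 = 1892
  Σ(formed) = 3460 kJ
ΔH = Σ(broken) − Σ(formed) = 2694 − 3460 = −766 kJ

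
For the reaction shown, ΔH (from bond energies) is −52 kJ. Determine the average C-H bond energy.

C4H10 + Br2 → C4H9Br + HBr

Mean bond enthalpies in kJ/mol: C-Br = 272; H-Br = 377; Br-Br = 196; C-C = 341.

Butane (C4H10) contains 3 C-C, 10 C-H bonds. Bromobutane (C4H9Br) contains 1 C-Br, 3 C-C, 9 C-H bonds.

Let D be the C-H bond energy.
Σ(broken) = 1×196 + 3×341 + 10×D = 1219 + 10D
Σ(formed) = 1×272 + 3×341 + 9×D + 1×377 = 1672 + 9D
ΔH = Σ(broken) − Σ(formed) = (1219 + 10D) − (1672 + 9D) = −453 + D
Setting this equal to −52 kJ gives D = 401 kJ/mol.

D(C-H) ≈ 401 kJ/mol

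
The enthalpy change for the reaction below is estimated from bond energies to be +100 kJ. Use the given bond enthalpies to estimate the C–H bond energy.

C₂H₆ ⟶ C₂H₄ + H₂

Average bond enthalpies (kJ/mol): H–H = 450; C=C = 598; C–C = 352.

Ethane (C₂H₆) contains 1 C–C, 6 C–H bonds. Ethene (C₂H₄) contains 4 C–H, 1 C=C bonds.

Let D be the C–H bond energy.
Σ(broken) = 1×352 + 6×D = 352 + 6D
Σ(formed) = 4×D + 1×598 + 1×450 = 1048 + 4D
ΔH = Σ(broken) − Σ(formed) = (352 + 6D) − (1048 + 4D) = −696 + 2D
Setting this equal to +100 kJ gives 2D = 796, so D = 398 kJ/mol.

D(C–H) ≈ 398 kJ/mol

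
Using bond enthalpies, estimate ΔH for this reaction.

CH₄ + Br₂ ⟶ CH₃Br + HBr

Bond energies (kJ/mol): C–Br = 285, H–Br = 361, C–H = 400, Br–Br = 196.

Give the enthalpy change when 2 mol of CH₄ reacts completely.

Bonds broken (reactants):
  Br–Br: 1 × 196 = 196
  C–H: 4 × 400 = 1600
  Σ(broken) = 1796 kJ
Bonds formed (products):
  C–Br: 1 × 285 = 285
  C–H: 3 × 400 = 1200
  H–Br: 1 × 361 = 361
  Σ(formed) = 1846 kJ
ΔH = Σ(broken) − Σ(formed) = 1796 − 1846 = −50 kJ
For 2× the reaction as written: 2 × (−50) = −100 kJ

ΔH = −100 kJ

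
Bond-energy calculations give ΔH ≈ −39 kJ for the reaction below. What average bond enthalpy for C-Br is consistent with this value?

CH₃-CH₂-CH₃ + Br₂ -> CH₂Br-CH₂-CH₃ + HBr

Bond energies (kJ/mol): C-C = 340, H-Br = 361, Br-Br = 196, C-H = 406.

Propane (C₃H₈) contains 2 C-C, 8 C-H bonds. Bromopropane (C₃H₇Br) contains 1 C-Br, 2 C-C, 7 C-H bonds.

Let D be the C-Br bond energy.
Σ(broken) = 1×196 + 2×340 + 8×406 = 4124
Σ(formed) = 1×D + 2×340 + 7×406 + 1×361 = 3883 + D
ΔH = Σ(broken) − Σ(formed) = (4124) − (3883 + D) = +241 − D
Setting this equal to −39 kJ gives D = 280 kJ/mol.

D(C-Br) ≈ 280 kJ/mol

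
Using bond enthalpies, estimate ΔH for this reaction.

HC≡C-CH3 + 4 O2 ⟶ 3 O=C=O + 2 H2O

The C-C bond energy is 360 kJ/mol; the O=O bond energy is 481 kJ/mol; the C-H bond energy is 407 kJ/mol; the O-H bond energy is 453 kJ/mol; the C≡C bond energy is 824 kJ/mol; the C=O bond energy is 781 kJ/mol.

Bonds broken (reactants):
  C≡C: 1 × 824 = 824
  C-C: 1 × 360 = 360
  C-H: 4 × 407 = 1628
  O=O: 4 × 481 = 1924
  Σ(broken) = 4736 kJ
Bonds formed (products):
  C=O: 6 × 781 = 4686
  O-H: 4 × 453 = 1812
  Σ(formed) = 6498 kJ
ΔH = Σ(broken) − Σ(formed) = 4736 − 6498 = −1762 kJ

ΔH ≈ −1762 kJ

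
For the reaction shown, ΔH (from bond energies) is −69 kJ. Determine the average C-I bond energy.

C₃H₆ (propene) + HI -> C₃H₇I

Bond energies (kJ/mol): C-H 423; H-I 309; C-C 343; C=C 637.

Let D be the C-I bond energy.
Σ(broken) = 1×343 + 6×423 + 1×637 + 1×309 = 3827
Σ(formed) = 2×343 + 7×423 + 1×D = 3647 + D
ΔH = Σ(broken) − Σ(formed) = (3827) − (3647 + D) = +180 − D
Setting this equal to −69 kJ gives D = 249 kJ/mol.

D(C-I) ≈ 249 kJ/mol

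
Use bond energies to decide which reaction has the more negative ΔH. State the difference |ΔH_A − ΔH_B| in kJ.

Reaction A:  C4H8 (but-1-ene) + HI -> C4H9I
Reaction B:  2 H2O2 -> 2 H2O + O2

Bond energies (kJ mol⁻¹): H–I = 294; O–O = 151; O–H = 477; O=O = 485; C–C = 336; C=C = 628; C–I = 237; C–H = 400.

Reaction B, by 132 kJ

Reaction A:
  Bonds broken (reactants):
    C–C: 2 × 336 = 672
    C–H: 8 × 400 = 3200
    C=C: 1 × 628 = 628
    H–I: 1 × 294 = 294
    Σ(broken) = 4794 kJ
  Bonds formed (products):
    C–C: 3 × 336 = 1008
    C–H: 9 × 400 = 3600
    C–I: 1 × 237 = 237
    Σ(formed) = 4845 kJ
  ΔH_A = 4794 − 4845 = −51 kJ
Reaction B:
  Bonds broken (reactants):
    O–H: 4 × 477 = 1908
    O–O: 2 × 151 = 302
    Σ(broken) = 2210 kJ
  Bonds formed (products):
    O–H: 4 × 477 = 1908
    O=O: 1 × 485 = 485
    Σ(formed) = 2393 kJ
  ΔH_B = 2210 − 2393 = −183 kJ
ΔH_A − ΔH_B = +132 kJ, so reaction B has the more negative ΔH; |ΔH_A − ΔH_B| = 132 kJ.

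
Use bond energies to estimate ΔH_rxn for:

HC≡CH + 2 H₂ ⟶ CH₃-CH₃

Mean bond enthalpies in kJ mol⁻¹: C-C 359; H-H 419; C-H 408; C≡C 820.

ΔH ≈ −333 kJ

Bonds broken (reactants):
  C≡C: 1 × 820 = 820
  C-H: 2 × 408 = 816
  H-H: 2 × 419 = 838
  Σ(broken) = 2474 kJ
Bonds formed (products):
  C-C: 1 × 359 = 359
  C-H: 6 × 408 = 2448
  Σ(formed) = 2807 kJ
ΔH = Σ(broken) − Σ(formed) = 2474 − 2807 = −333 kJ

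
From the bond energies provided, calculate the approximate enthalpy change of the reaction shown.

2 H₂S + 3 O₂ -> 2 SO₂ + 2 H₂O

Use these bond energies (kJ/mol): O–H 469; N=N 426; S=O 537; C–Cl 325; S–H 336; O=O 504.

ΔH ≈ −1168 kJ

Bonds broken (reactants):
  O=O: 3 × 504 = 1512
  S–H: 4 × 336 = 1344
  Σ(broken) = 2856 kJ
Bonds formed (products):
  O–H: 4 × 469 = 1876
  S=O: 4 × 537 = 2148
  Σ(formed) = 4024 kJ
ΔH = Σ(broken) − Σ(formed) = 2856 − 4024 = −1168 kJ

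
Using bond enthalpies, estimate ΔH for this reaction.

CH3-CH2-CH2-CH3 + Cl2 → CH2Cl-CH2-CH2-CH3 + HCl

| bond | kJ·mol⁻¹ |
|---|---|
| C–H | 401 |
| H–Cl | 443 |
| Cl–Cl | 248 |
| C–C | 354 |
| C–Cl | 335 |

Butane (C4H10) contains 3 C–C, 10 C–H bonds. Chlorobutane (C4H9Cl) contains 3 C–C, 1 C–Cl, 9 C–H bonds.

ΔH ≈ −129 kJ

Bonds broken (reactants):
  C–C: 3 × 354 = 1062
  C–H: 10 × 401 = 4010
  Cl–Cl: 1 × 248 = 248
  Σ(broken) = 5320 kJ
Bonds formed (products):
  C–C: 3 × 354 = 1062
  C–Cl: 1 × 335 = 335
  C–H: 9 × 401 = 3609
  H–Cl: 1 × 443 = 443
  Σ(formed) = 5449 kJ
ΔH = Σ(broken) − Σ(formed) = 5320 − 5449 = −129 kJ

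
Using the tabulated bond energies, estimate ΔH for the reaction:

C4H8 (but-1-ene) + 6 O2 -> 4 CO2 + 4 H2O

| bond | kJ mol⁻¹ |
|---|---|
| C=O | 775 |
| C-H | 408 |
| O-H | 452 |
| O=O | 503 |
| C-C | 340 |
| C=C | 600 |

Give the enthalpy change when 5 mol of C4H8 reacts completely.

Bonds broken (reactants):
  C-C: 2 × 340 = 680
  C-H: 8 × 408 = 3264
  C=C: 1 × 600 = 600
  O=O: 6 × 503 = 3018
  Σ(broken) = 7562 kJ
Bonds formed (products):
  C=O: 8 × 775 = 6200
  O-H: 8 × 452 = 3616
  Σ(formed) = 9816 kJ
ΔH = Σ(broken) − Σ(formed) = 7562 − 9816 = −2254 kJ
For 5× the reaction as written: 5 × (−2254) = −11270 kJ

ΔH = −11270 kJ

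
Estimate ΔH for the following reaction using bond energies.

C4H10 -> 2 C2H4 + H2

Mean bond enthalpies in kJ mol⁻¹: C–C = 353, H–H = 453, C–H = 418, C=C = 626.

ΔH ≈ +190 kJ

Bonds broken (reactants):
  C–C: 3 × 353 = 1059
  C–H: 10 × 418 = 4180
  Σ(broken) = 5239 kJ
Bonds formed (products):
  C–H: 8 × 418 = 3344
  C=C: 2 × 626 = 1252
  H–H: 1 × 453 = 453
  Σ(formed) = 5049 kJ
ΔH = Σ(broken) − Σ(formed) = 5239 − 5049 = +190 kJ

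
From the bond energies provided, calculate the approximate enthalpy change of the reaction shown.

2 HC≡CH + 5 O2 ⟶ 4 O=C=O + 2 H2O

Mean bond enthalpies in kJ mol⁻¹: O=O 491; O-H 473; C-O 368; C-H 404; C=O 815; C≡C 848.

ΔH ≈ −2645 kJ

Bonds broken (reactants):
  C≡C: 2 × 848 = 1696
  C-H: 4 × 404 = 1616
  O=O: 5 × 491 = 2455
  Σ(broken) = 5767 kJ
Bonds formed (products):
  C=O: 8 × 815 = 6520
  O-H: 4 × 473 = 1892
  Σ(formed) = 8412 kJ
ΔH = Σ(broken) − Σ(formed) = 5767 − 8412 = −2645 kJ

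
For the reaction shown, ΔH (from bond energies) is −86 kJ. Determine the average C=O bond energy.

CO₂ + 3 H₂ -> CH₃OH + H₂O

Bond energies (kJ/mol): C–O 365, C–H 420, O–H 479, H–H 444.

Let D be the C=O bond energy.
Σ(broken) = 2×D + 3×444 = 1332 + 2D
Σ(formed) = 3×420 + 1×365 + 3×479 = 3062
ΔH = Σ(broken) − Σ(formed) = (1332 + 2D) − (3062) = −1730 + 2D
Setting this equal to −86 kJ gives 2D = 1644, so D = 822 kJ/mol.

D(C=O) ≈ 822 kJ/mol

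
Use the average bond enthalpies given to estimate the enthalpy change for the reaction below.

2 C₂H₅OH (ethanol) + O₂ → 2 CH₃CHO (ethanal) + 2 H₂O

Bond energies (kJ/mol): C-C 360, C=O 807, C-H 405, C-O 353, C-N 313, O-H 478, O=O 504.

ΔH ≈ −550 kJ

Bonds broken (reactants):
  C-C: 2 × 360 = 720
  C-H: 10 × 405 = 4050
  C-O: 2 × 353 = 706
  O-H: 2 × 478 = 956
  O=O: 1 × 504 = 504
  Σ(broken) = 6936 kJ
Bonds formed (products):
  C-C: 2 × 360 = 720
  C-H: 8 × 405 = 3240
  C=O: 2 × 807 = 1614
  O-H: 4 × 478 = 1912
  Σ(formed) = 7486 kJ
ΔH = Σ(broken) − Σ(formed) = 6936 − 7486 = −550 kJ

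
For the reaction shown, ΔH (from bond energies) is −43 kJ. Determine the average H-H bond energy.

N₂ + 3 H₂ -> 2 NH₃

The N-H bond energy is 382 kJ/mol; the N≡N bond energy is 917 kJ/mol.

D(H-H) ≈ 444 kJ/mol

Let D be the H-H bond energy.
Σ(broken) = 3×D + 1×917 = 917 + 3D
Σ(formed) = 6×382 = 2292
ΔH = Σ(broken) − Σ(formed) = (917 + 3D) − (2292) = −1375 + 3D
Setting this equal to −43 kJ gives 3D = 1332, so D = 444 kJ/mol.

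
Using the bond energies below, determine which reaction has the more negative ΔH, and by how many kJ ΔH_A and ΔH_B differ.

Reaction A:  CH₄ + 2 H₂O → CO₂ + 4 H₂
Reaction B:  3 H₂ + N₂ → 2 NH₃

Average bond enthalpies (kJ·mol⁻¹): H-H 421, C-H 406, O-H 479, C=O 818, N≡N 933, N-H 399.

Reaction B, by 418 kJ

Reaction A:
  Bonds broken (reactants):
    C-H: 4 × 406 = 1624
    O-H: 4 × 479 = 1916
    Σ(broken) = 3540 kJ
  Bonds formed (products):
    C=O: 2 × 818 = 1636
    H-H: 4 × 421 = 1684
    Σ(formed) = 3320 kJ
  ΔH_A = 3540 − 3320 = +220 kJ
Reaction B:
  Bonds broken (reactants):
    H-H: 3 × 421 = 1263
    N≡N: 1 × 933 = 933
    Σ(broken) = 2196 kJ
  Bonds formed (products):
    N-H: 6 × 399 = 2394
    Σ(formed) = 2394 kJ
  ΔH_B = 2196 − 2394 = −198 kJ
ΔH_A − ΔH_B = +418 kJ, so reaction B has the more negative ΔH; |ΔH_A − ΔH_B| = 418 kJ.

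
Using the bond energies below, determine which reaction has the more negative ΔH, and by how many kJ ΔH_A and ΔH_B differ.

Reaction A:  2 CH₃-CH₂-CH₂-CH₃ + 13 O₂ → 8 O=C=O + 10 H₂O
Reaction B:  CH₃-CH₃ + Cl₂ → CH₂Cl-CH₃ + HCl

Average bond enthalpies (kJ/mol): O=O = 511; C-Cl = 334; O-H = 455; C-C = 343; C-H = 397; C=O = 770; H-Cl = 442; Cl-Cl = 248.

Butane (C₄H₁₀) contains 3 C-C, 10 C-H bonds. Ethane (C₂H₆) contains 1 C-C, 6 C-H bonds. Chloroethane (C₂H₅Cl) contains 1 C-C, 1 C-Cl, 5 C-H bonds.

Reaction A, by 4648 kJ

Reaction A:
  Bonds broken (reactants):
    C-C: 6 × 343 = 2058
    C-H: 20 × 397 = 7940
    O=O: 13 × 511 = 6643
    Σ(broken) = 16641 kJ
  Bonds formed (products):
    C=O: 16 × 770 = 12320
    O-H: 20 × 455 = 9100
    Σ(formed) = 21420 kJ
  ΔH_A = 16641 − 21420 = −4779 kJ
Reaction B:
  Bonds broken (reactants):
    C-C: 1 × 343 = 343
    C-H: 6 × 397 = 2382
    Cl-Cl: 1 × 248 = 248
    Σ(broken) = 2973 kJ
  Bonds formed (products):
    C-C: 1 × 343 = 343
    C-Cl: 1 × 334 = 334
    C-H: 5 × 397 = 1985
    H-Cl: 1 × 442 = 442
    Σ(formed) = 3104 kJ
  ΔH_B = 2973 − 3104 = −131 kJ
ΔH_A − ΔH_B = −4648 kJ, so reaction A has the more negative ΔH; |ΔH_A − ΔH_B| = 4648 kJ.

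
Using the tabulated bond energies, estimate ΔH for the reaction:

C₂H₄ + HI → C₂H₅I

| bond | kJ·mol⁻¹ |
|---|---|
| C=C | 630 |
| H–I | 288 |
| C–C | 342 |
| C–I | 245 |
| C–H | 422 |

ΔH ≈ −91 kJ

Bonds broken (reactants):
  C–H: 4 × 422 = 1688
  C=C: 1 × 630 = 630
  H–I: 1 × 288 = 288
  Σ(broken) = 2606 kJ
Bonds formed (products):
  C–C: 1 × 342 = 342
  C–H: 5 × 422 = 2110
  C–I: 1 × 245 = 245
  Σ(formed) = 2697 kJ
ΔH = Σ(broken) − Σ(formed) = 2606 − 2697 = −91 kJ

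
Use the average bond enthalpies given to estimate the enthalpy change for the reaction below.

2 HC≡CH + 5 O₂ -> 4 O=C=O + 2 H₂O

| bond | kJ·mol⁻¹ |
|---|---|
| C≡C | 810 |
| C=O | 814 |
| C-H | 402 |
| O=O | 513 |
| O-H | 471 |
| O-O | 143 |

Bonds broken (reactants):
  C≡C: 2 × 810 = 1620
  C-H: 4 × 402 = 1608
  O=O: 5 × 513 = 2565
  Σ(broken) = 5793 kJ
Bonds formed (products):
  C=O: 8 × 814 = 6512
  O-H: 4 × 471 = 1884
  Σ(formed) = 8396 kJ
ΔH = Σ(broken) − Σ(formed) = 5793 − 8396 = −2603 kJ

ΔH ≈ −2603 kJ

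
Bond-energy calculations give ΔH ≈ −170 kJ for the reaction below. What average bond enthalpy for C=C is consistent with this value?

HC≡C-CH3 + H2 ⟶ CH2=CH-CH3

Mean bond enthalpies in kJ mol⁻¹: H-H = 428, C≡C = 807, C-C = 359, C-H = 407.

D(C=C) ≈ 591 kJ/mol

Let D be the C=C bond energy.
Σ(broken) = 1×807 + 1×359 + 4×407 + 1×428 = 3222
Σ(formed) = 1×359 + 6×407 + 1×D = 2801 + D
ΔH = Σ(broken) − Σ(formed) = (3222) − (2801 + D) = +421 − D
Setting this equal to −170 kJ gives D = 591 kJ/mol.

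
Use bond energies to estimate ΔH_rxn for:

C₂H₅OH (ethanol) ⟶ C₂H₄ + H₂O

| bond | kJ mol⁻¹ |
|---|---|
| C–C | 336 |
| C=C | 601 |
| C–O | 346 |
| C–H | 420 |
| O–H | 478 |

Bonds broken (reactants):
  C–C: 1 × 336 = 336
  C–H: 5 × 420 = 2100
  C–O: 1 × 346 = 346
  O–H: 1 × 478 = 478
  Σ(broken) = 3260 kJ
Bonds formed (products):
  C–H: 4 × 420 = 1680
  C=C: 1 × 601 = 601
  O–H: 2 × 478 = 956
  Σ(formed) = 3237 kJ
ΔH = Σ(broken) − Σ(formed) = 3260 − 3237 = +23 kJ

ΔH ≈ +23 kJ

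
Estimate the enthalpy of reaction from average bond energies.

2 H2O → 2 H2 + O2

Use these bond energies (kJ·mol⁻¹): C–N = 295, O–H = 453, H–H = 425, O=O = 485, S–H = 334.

ΔH ≈ +477 kJ

Bonds broken (reactants):
  O–H: 4 × 453 = 1812
  Σ(broken) = 1812 kJ
Bonds formed (products):
  H–H: 2 × 425 = 850
  O=O: 1 × 485 = 485
  Σ(formed) = 1335 kJ
ΔH = Σ(broken) − Σ(formed) = 1812 − 1335 = +477 kJ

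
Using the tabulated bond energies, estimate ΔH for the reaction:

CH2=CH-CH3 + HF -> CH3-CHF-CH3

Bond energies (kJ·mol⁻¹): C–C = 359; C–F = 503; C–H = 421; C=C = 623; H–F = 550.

Bonds broken (reactants):
  C–C: 1 × 359 = 359
  C–H: 6 × 421 = 2526
  C=C: 1 × 623 = 623
  H–F: 1 × 550 = 550
  Σ(broken) = 4058 kJ
Bonds formed (products):
  C–C: 2 × 359 = 718
  C–F: 1 × 503 = 503
  C–H: 7 × 421 = 2947
  Σ(formed) = 4168 kJ
ΔH = Σ(broken) − Σ(formed) = 4058 − 4168 = −110 kJ

ΔH ≈ −110 kJ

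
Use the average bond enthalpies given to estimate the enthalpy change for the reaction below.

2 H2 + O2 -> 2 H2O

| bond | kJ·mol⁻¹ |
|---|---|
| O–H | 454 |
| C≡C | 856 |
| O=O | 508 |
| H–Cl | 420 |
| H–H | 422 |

Bonds broken (reactants):
  H–H: 2 × 422 = 844
  O=O: 1 × 508 = 508
  Σ(broken) = 1352 kJ
Bonds formed (products):
  O–H: 4 × 454 = 1816
  Σ(formed) = 1816 kJ
ΔH = Σ(broken) − Σ(formed) = 1352 − 1816 = −464 kJ

ΔH ≈ −464 kJ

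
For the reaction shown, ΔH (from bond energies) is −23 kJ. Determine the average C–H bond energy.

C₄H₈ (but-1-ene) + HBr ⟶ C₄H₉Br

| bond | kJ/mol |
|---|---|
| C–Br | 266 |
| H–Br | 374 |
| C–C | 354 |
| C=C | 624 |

D(C–H) ≈ 401 kJ/mol

Let D be the C–H bond energy.
Σ(broken) = 2×354 + 8×D + 1×624 + 1×374 = 1706 + 8D
Σ(formed) = 1×266 + 3×354 + 9×D = 1328 + 9D
ΔH = Σ(broken) − Σ(formed) = (1706 + 8D) − (1328 + 9D) = +378 − D
Setting this equal to −23 kJ gives D = 401 kJ/mol.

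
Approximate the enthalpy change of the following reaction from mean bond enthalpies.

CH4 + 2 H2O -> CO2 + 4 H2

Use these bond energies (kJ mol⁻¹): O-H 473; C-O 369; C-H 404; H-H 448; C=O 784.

Bonds broken (reactants):
  C-H: 4 × 404 = 1616
  O-H: 4 × 473 = 1892
  Σ(broken) = 3508 kJ
Bonds formed (products):
  C=O: 2 × 784 = 1568
  H-H: 4 × 448 = 1792
  Σ(formed) = 3360 kJ
ΔH = Σ(broken) − Σ(formed) = 3508 − 3360 = +148 kJ

ΔH ≈ +148 kJ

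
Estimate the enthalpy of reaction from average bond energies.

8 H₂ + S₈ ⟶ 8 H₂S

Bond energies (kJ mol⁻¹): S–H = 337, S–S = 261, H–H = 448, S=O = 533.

ΔH ≈ +280 kJ

Bonds broken (reactants):
  H–H: 8 × 448 = 3584
  S–S: 8 × 261 = 2088
  Σ(broken) = 5672 kJ
Bonds formed (products):
  S–H: 16 × 337 = 5392
  Σ(formed) = 5392 kJ
ΔH = Σ(broken) − Σ(formed) = 5672 − 5392 = +280 kJ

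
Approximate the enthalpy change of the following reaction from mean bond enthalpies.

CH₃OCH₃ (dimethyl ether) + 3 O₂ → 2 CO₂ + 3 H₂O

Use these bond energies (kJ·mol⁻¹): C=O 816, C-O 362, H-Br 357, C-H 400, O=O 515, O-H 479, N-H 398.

Bonds broken (reactants):
  C-H: 6 × 400 = 2400
  C-O: 2 × 362 = 724
  O=O: 3 × 515 = 1545
  Σ(broken) = 4669 kJ
Bonds formed (products):
  C=O: 4 × 816 = 3264
  O-H: 6 × 479 = 2874
  Σ(formed) = 6138 kJ
ΔH = Σ(broken) − Σ(formed) = 4669 − 6138 = −1469 kJ

ΔH ≈ −1469 kJ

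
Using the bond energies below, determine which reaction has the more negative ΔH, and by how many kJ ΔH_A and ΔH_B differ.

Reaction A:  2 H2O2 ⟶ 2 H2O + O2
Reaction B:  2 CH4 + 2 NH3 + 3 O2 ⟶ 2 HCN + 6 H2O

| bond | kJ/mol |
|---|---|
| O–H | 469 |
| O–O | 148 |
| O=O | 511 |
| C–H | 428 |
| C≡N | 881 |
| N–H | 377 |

Reaction B, by 812 kJ

Reaction A:
  Bonds broken (reactants):
    O–H: 4 × 469 = 1876
    O–O: 2 × 148 = 296
    Σ(broken) = 2172 kJ
  Bonds formed (products):
    O–H: 4 × 469 = 1876
    O=O: 1 × 511 = 511
    Σ(formed) = 2387 kJ
  ΔH_A = 2172 − 2387 = −215 kJ
Reaction B:
  Bonds broken (reactants):
    C–H: 8 × 428 = 3424
    N–H: 6 × 377 = 2262
    O=O: 3 × 511 = 1533
    Σ(broken) = 7219 kJ
  Bonds formed (products):
    C≡N: 2 × 881 = 1762
    C–H: 2 × 428 = 856
    O–H: 12 × 469 = 5628
    Σ(formed) = 8246 kJ
  ΔH_B = 7219 − 8246 = −1027 kJ
ΔH_A − ΔH_B = +812 kJ, so reaction B has the more negative ΔH; |ΔH_A − ΔH_B| = 812 kJ.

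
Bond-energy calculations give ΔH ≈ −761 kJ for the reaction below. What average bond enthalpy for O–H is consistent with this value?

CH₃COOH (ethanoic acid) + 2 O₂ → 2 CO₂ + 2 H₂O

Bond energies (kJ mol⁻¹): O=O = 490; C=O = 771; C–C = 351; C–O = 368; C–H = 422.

D(O–H) ≈ 471 kJ/mol

Let D be the O–H bond energy.
Σ(broken) = 1×351 + 3×422 + 1×368 + 1×771 + 1×D + 2×490 = 3736 + D
Σ(formed) = 4×771 + 4×D = 3084 + 4D
ΔH = Σ(broken) − Σ(formed) = (3736 + D) − (3084 + 4D) = +652 − 3D
Setting this equal to −761 kJ gives 3D = 1413, so D = 471 kJ/mol.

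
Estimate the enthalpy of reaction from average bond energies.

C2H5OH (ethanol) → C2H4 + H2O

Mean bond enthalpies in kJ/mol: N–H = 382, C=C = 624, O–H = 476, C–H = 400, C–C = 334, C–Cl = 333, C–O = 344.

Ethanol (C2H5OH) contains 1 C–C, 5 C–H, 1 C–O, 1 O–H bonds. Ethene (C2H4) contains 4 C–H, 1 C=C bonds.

ΔH ≈ −22 kJ

Bonds broken (reactants):
  C–C: 1 × 334 = 334
  C–H: 5 × 400 = 2000
  C–O: 1 × 344 = 344
  O–H: 1 × 476 = 476
  Σ(broken) = 3154 kJ
Bonds formed (products):
  C–H: 4 × 400 = 1600
  C=C: 1 × 624 = 624
  O–H: 2 × 476 = 952
  Σ(formed) = 3176 kJ
ΔH = Σ(broken) − Σ(formed) = 3154 − 3176 = −22 kJ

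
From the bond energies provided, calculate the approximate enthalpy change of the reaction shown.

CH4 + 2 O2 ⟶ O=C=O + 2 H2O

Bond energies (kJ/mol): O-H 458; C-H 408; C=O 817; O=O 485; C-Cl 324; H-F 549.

ΔH ≈ −864 kJ

Bonds broken (reactants):
  C-H: 4 × 408 = 1632
  O=O: 2 × 485 = 970
  Σ(broken) = 2602 kJ
Bonds formed (products):
  C=O: 2 × 817 = 1634
  O-H: 4 × 458 = 1832
  Σ(formed) = 3466 kJ
ΔH = Σ(broken) − Σ(formed) = 2602 − 3466 = −864 kJ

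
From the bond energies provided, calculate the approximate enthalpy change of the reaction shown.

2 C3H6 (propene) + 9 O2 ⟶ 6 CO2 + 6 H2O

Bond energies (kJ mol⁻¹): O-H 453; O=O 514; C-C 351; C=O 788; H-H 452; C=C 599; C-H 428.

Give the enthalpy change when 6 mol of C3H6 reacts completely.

ΔH = −9690 kJ

Bonds broken (reactants):
  C-C: 2 × 351 = 702
  C-H: 12 × 428 = 5136
  C=C: 2 × 599 = 1198
  O=O: 9 × 514 = 4626
  Σ(broken) = 11662 kJ
Bonds formed (products):
  C=O: 12 × 788 = 9456
  O-H: 12 × 453 = 5436
  Σ(formed) = 14892 kJ
ΔH = Σ(broken) − Σ(formed) = 11662 − 14892 = −3230 kJ
For 3× the reaction as written: 3 × (−3230) = −9690 kJ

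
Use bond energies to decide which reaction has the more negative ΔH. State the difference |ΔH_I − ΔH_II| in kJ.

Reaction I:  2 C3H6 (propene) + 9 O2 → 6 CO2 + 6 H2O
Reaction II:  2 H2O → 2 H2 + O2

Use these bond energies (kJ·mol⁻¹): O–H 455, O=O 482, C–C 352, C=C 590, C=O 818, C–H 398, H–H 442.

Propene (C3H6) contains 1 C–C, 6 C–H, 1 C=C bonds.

Reaction I, by 4732 kJ

Reaction I:
  Bonds broken (reactants):
    C–C: 2 × 352 = 704
    C–H: 12 × 398 = 4776
    C=C: 2 × 590 = 1180
    O=O: 9 × 482 = 4338
    Σ(broken) = 10998 kJ
  Bonds formed (products):
    C=O: 12 × 818 = 9816
    O–H: 12 × 455 = 5460
    Σ(formed) = 15276 kJ
  ΔH_I = 10998 − 15276 = −4278 kJ
Reaction II:
  Bonds broken (reactants):
    O–H: 4 × 455 = 1820
    Σ(broken) = 1820 kJ
  Bonds formed (products):
    H–H: 2 × 442 = 884
    O=O: 1 × 482 = 482
    Σ(formed) = 1366 kJ
  ΔH_II = 1820 − 1366 = +454 kJ
ΔH_I − ΔH_II = −4732 kJ, so reaction I has the more negative ΔH; |ΔH_I − ΔH_II| = 4732 kJ.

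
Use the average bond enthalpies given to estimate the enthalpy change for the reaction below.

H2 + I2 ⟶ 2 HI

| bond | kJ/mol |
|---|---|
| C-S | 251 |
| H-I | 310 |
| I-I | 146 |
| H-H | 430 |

Bonds broken (reactants):
  H-H: 1 × 430 = 430
  I-I: 1 × 146 = 146
  Σ(broken) = 576 kJ
Bonds formed (products):
  H-I: 2 × 310 = 620
  Σ(formed) = 620 kJ
ΔH = Σ(broken) − Σ(formed) = 576 − 620 = −44 kJ

ΔH ≈ −44 kJ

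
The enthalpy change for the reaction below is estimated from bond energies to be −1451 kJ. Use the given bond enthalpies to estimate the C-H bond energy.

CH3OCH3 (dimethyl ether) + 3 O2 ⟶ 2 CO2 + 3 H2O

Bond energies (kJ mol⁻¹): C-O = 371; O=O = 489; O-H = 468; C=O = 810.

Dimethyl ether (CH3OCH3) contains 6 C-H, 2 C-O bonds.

Let D be the C-H bond energy.
Σ(broken) = 6×D + 2×371 + 3×489 = 2209 + 6D
Σ(formed) = 4×810 + 6×468 = 6048
ΔH = Σ(broken) − Σ(formed) = (2209 + 6D) − (6048) = −3839 + 6D
Setting this equal to −1451 kJ gives 6D = 2388, so D = 398 kJ/mol.

D(C-H) ≈ 398 kJ/mol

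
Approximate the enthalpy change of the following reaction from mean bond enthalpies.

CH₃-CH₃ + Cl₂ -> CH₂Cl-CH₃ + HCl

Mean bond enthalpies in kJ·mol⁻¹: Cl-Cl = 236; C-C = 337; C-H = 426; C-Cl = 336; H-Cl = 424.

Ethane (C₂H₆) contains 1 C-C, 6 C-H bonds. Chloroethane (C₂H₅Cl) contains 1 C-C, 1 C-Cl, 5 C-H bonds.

Bonds broken (reactants):
  C-C: 1 × 337 = 337
  C-H: 6 × 426 = 2556
  Cl-Cl: 1 × 236 = 236
  Σ(broken) = 3129 kJ
Bonds formed (products):
  C-C: 1 × 337 = 337
  C-Cl: 1 × 336 = 336
  C-H: 5 × 426 = 2130
  H-Cl: 1 × 424 = 424
  Σ(formed) = 3227 kJ
ΔH = Σ(broken) − Σ(formed) = 3129 − 3227 = −98 kJ

ΔH ≈ −98 kJ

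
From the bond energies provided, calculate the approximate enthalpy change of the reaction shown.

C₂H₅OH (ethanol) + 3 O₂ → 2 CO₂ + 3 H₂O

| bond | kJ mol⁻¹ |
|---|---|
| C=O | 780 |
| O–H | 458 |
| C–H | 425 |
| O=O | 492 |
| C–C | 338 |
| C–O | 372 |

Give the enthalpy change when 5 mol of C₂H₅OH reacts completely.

Bonds broken (reactants):
  C–C: 1 × 338 = 338
  C–H: 5 × 425 = 2125
  C–O: 1 × 372 = 372
  O–H: 1 × 458 = 458
  O=O: 3 × 492 = 1476
  Σ(broken) = 4769 kJ
Bonds formed (products):
  C=O: 4 × 780 = 3120
  O–H: 6 × 458 = 2748
  Σ(formed) = 5868 kJ
ΔH = Σ(broken) − Σ(formed) = 4769 − 5868 = −1099 kJ
For 5× the reaction as written: 5 × (−1099) = −5495 kJ

ΔH = −5495 kJ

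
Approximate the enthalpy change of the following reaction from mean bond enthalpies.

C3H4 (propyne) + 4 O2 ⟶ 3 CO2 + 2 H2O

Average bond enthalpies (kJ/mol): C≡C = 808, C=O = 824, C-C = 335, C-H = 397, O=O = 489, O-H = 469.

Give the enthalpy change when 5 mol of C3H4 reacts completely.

ΔH = −10665 kJ

Bonds broken (reactants):
  C≡C: 1 × 808 = 808
  C-C: 1 × 335 = 335
  C-H: 4 × 397 = 1588
  O=O: 4 × 489 = 1956
  Σ(broken) = 4687 kJ
Bonds formed (products):
  C=O: 6 × 824 = 4944
  O-H: 4 × 469 = 1876
  Σ(formed) = 6820 kJ
ΔH = Σ(broken) − Σ(formed) = 4687 − 6820 = −2133 kJ
For 5× the reaction as written: 5 × (−2133) = −10665 kJ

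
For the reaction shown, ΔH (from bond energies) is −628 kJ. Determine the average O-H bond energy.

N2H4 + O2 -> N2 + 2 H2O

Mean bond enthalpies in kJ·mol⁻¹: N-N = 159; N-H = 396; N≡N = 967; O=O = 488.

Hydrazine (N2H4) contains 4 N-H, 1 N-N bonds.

Let D be the O-H bond energy.
Σ(broken) = 4×396 + 1×159 + 1×488 = 2231
Σ(formed) = 1×967 + 4×D = 967 + 4D
ΔH = Σ(broken) − Σ(formed) = (2231) − (967 + 4D) = +1264 − 4D
Setting this equal to −628 kJ gives 4D = 1892, so D = 473 kJ/mol.

D(O-H) ≈ 473 kJ/mol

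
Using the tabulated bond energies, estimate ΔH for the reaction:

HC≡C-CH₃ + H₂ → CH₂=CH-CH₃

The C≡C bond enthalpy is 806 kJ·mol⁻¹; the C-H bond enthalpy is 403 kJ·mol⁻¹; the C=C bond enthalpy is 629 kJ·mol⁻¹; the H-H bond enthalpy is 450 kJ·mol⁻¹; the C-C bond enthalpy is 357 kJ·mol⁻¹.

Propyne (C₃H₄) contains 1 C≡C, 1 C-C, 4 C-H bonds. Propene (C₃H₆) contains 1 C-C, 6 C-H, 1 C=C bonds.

ΔH ≈ −179 kJ

Bonds broken (reactants):
  C≡C: 1 × 806 = 806
  C-C: 1 × 357 = 357
  C-H: 4 × 403 = 1612
  H-H: 1 × 450 = 450
  Σ(broken) = 3225 kJ
Bonds formed (products):
  C-C: 1 × 357 = 357
  C-H: 6 × 403 = 2418
  C=C: 1 × 629 = 629
  Σ(formed) = 3404 kJ
ΔH = Σ(broken) − Σ(formed) = 3225 − 3404 = −179 kJ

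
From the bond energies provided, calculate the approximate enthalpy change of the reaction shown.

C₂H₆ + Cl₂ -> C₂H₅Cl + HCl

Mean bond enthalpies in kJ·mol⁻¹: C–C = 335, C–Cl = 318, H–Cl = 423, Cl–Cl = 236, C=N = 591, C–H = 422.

Bonds broken (reactants):
  C–C: 1 × 335 = 335
  C–H: 6 × 422 = 2532
  Cl–Cl: 1 × 236 = 236
  Σ(broken) = 3103 kJ
Bonds formed (products):
  C–C: 1 × 335 = 335
  C–Cl: 1 × 318 = 318
  C–H: 5 × 422 = 2110
  H–Cl: 1 × 423 = 423
  Σ(formed) = 3186 kJ
ΔH = Σ(broken) − Σ(formed) = 3103 − 3186 = −83 kJ

ΔH ≈ −83 kJ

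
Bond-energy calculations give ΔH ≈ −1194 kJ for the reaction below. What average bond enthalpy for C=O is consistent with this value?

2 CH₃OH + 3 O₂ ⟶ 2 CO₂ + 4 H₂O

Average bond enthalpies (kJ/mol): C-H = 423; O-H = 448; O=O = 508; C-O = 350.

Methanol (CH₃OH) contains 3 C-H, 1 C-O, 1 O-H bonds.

D(C=O) ≈ 817 kJ/mol

Let D be the C=O bond energy.
Σ(broken) = 6×423 + 2×350 + 2×448 + 3×508 = 5658
Σ(formed) = 4×D + 8×448 = 3584 + 4D
ΔH = Σ(broken) − Σ(formed) = (5658) − (3584 + 4D) = +2074 − 4D
Setting this equal to −1194 kJ gives 4D = 3268, so D = 817 kJ/mol.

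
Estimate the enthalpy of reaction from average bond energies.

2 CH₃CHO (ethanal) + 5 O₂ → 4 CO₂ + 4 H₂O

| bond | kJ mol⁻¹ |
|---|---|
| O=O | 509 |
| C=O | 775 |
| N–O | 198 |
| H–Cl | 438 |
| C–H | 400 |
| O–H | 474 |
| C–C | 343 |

ΔH ≈ −2011 kJ

Bonds broken (reactants):
  C–C: 2 × 343 = 686
  C–H: 8 × 400 = 3200
  C=O: 2 × 775 = 1550
  O=O: 5 × 509 = 2545
  Σ(broken) = 7981 kJ
Bonds formed (products):
  C=O: 8 × 775 = 6200
  O–H: 8 × 474 = 3792
  Σ(formed) = 9992 kJ
ΔH = Σ(broken) − Σ(formed) = 7981 − 9992 = −2011 kJ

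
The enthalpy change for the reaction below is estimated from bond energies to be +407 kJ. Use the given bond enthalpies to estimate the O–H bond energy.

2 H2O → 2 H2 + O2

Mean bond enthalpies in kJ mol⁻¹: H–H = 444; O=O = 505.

Let D be the O–H bond energy.
Σ(broken) = 4×D = 4D
Σ(formed) = 2×444 + 1×505 = 1393
ΔH = Σ(broken) − Σ(formed) = (4D) − (1393) = −1393 + 4D
Setting this equal to +407 kJ gives 4D = 1800, so D = 450 kJ/mol.

D(O–H) ≈ 450 kJ/mol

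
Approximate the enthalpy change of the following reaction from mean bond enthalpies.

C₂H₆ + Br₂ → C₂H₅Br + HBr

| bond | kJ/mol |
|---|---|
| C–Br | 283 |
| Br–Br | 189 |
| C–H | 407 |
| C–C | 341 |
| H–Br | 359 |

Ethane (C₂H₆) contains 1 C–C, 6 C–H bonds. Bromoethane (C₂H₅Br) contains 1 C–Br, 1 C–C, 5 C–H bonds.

Bonds broken (reactants):
  Br–Br: 1 × 189 = 189
  C–C: 1 × 341 = 341
  C–H: 6 × 407 = 2442
  Σ(broken) = 2972 kJ
Bonds formed (products):
  C–Br: 1 × 283 = 283
  C–C: 1 × 341 = 341
  C–H: 5 × 407 = 2035
  H–Br: 1 × 359 = 359
  Σ(formed) = 3018 kJ
ΔH = Σ(broken) − Σ(formed) = 2972 − 3018 = −46 kJ

ΔH ≈ −46 kJ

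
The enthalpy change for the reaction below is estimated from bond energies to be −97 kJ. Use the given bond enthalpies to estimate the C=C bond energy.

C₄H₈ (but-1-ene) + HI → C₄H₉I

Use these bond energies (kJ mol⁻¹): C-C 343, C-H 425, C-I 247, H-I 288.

D(C=C) ≈ 630 kJ/mol

Let D be the C=C bond energy.
Σ(broken) = 2×343 + 8×425 + 1×D + 1×288 = 4374 + D
Σ(formed) = 3×343 + 9×425 + 1×247 = 5101
ΔH = Σ(broken) − Σ(formed) = (4374 + D) − (5101) = −727 + D
Setting this equal to −97 kJ gives D = 630 kJ/mol.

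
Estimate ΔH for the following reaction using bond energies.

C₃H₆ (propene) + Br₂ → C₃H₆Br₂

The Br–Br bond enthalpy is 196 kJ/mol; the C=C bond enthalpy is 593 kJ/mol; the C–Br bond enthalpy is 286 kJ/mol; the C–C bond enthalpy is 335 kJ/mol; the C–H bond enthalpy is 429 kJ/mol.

ΔH ≈ −118 kJ

Bonds broken (reactants):
  Br–Br: 1 × 196 = 196
  C–C: 1 × 335 = 335
  C–H: 6 × 429 = 2574
  C=C: 1 × 593 = 593
  Σ(broken) = 3698 kJ
Bonds formed (products):
  C–Br: 2 × 286 = 572
  C–C: 2 × 335 = 670
  C–H: 6 × 429 = 2574
  Σ(formed) = 3816 kJ
ΔH = Σ(broken) − Σ(formed) = 3698 − 3816 = −118 kJ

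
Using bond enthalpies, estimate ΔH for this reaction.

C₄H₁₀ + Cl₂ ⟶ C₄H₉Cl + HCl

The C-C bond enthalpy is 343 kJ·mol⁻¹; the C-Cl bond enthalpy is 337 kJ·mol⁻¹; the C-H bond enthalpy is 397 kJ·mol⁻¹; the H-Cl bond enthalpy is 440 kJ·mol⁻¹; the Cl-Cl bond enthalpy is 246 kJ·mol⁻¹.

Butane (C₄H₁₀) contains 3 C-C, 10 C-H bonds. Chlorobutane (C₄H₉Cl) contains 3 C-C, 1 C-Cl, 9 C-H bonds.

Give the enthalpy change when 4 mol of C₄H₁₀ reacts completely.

Bonds broken (reactants):
  C-C: 3 × 343 = 1029
  C-H: 10 × 397 = 3970
  Cl-Cl: 1 × 246 = 246
  Σ(broken) = 5245 kJ
Bonds formed (products):
  C-C: 3 × 343 = 1029
  C-Cl: 1 × 337 = 337
  C-H: 9 × 397 = 3573
  H-Cl: 1 × 440 = 440
  Σ(formed) = 5379 kJ
ΔH = Σ(broken) − Σ(formed) = 5245 − 5379 = −134 kJ
For 4× the reaction as written: 4 × (−134) = −536 kJ

ΔH = −536 kJ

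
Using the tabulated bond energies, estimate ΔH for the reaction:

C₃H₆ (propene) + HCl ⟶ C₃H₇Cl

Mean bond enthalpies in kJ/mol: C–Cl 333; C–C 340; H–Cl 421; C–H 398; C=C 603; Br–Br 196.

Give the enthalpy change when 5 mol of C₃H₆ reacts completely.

ΔH = −235 kJ

Bonds broken (reactants):
  C–C: 1 × 340 = 340
  C–H: 6 × 398 = 2388
  C=C: 1 × 603 = 603
  H–Cl: 1 × 421 = 421
  Σ(broken) = 3752 kJ
Bonds formed (products):
  C–C: 2 × 340 = 680
  C–Cl: 1 × 333 = 333
  C–H: 7 × 398 = 2786
  Σ(formed) = 3799 kJ
ΔH = Σ(broken) − Σ(formed) = 3752 − 3799 = −47 kJ
For 5× the reaction as written: 5 × (−47) = −235 kJ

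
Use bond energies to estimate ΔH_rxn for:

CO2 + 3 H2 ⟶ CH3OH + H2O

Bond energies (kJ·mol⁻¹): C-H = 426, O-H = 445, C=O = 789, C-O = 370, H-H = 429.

Bonds broken (reactants):
  C=O: 2 × 789 = 1578
  H-H: 3 × 429 = 1287
  Σ(broken) = 2865 kJ
Bonds formed (products):
  C-H: 3 × 426 = 1278
  C-O: 1 × 370 = 370
  O-H: 3 × 445 = 1335
  Σ(formed) = 2983 kJ
ΔH = Σ(broken) − Σ(formed) = 2865 − 2983 = −118 kJ

ΔH ≈ −118 kJ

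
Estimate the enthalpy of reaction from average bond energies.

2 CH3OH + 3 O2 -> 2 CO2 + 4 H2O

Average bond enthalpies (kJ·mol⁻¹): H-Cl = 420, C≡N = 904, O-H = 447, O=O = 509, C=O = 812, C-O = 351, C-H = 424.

Bonds broken (reactants):
  C-H: 6 × 424 = 2544
  C-O: 2 × 351 = 702
  O-H: 2 × 447 = 894
  O=O: 3 × 509 = 1527
  Σ(broken) = 5667 kJ
Bonds formed (products):
  C=O: 4 × 812 = 3248
  O-H: 8 × 447 = 3576
  Σ(formed) = 6824 kJ
ΔH = Σ(broken) − Σ(formed) = 5667 − 6824 = −1157 kJ

ΔH ≈ −1157 kJ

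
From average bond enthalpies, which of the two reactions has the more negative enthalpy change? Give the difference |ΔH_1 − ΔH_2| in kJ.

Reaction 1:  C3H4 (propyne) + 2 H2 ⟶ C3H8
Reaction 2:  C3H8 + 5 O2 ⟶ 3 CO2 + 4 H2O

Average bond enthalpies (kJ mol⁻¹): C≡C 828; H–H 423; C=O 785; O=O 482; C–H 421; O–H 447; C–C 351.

Reaction 1:
  Bonds broken (reactants):
    C≡C: 1 × 828 = 828
    C–C: 1 × 351 = 351
    C–H: 4 × 421 = 1684
    H–H: 2 × 423 = 846
    Σ(broken) = 3709 kJ
  Bonds formed (products):
    C–C: 2 × 351 = 702
    C–H: 8 × 421 = 3368
    Σ(formed) = 4070 kJ
  ΔH_1 = 3709 − 4070 = −361 kJ
Reaction 2:
  Bonds broken (reactants):
    C–C: 2 × 351 = 702
    C–H: 8 × 421 = 3368
    O=O: 5 × 482 = 2410
    Σ(broken) = 6480 kJ
  Bonds formed (products):
    C=O: 6 × 785 = 4710
    O–H: 8 × 447 = 3576
    Σ(formed) = 8286 kJ
  ΔH_2 = 6480 − 8286 = −1806 kJ
ΔH_1 − ΔH_2 = +1445 kJ, so reaction 2 has the more negative ΔH; |ΔH_1 − ΔH_2| = 1445 kJ.

Reaction 2, by 1445 kJ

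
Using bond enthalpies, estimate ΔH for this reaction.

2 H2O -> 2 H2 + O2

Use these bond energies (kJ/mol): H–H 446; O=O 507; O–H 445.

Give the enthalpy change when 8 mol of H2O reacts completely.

Bonds broken (reactants):
  O–H: 4 × 445 = 1780
  Σ(broken) = 1780 kJ
Bonds formed (products):
  H–H: 2 × 446 = 892
  O=O: 1 × 507 = 507
  Σ(formed) = 1399 kJ
ΔH = Σ(broken) − Σ(formed) = 1780 − 1399 = +381 kJ
For 4× the reaction as written: 4 × (+381) = +1524 kJ

ΔH = +1524 kJ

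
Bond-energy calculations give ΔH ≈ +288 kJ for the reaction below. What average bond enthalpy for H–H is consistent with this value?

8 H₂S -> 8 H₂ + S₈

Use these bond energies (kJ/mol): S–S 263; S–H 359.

Let D be the H–H bond energy.
Σ(broken) = 16×359 = 5744
Σ(formed) = 8×D + 8×263 = 2104 + 8D
ΔH = Σ(broken) − Σ(formed) = (5744) − (2104 + 8D) = +3640 − 8D
Setting this equal to +288 kJ gives 8D = 3352, so D = 419 kJ/mol.

D(H–H) ≈ 419 kJ/mol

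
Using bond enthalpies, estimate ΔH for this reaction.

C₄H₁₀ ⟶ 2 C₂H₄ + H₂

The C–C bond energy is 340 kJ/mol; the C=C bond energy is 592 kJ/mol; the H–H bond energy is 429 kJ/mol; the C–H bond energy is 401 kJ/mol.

Bonds broken (reactants):
  C–C: 3 × 340 = 1020
  C–H: 10 × 401 = 4010
  Σ(broken) = 5030 kJ
Bonds formed (products):
  C–H: 8 × 401 = 3208
  C=C: 2 × 592 = 1184
  H–H: 1 × 429 = 429
  Σ(formed) = 4821 kJ
ΔH = Σ(broken) − Σ(formed) = 5030 − 4821 = +209 kJ

ΔH ≈ +209 kJ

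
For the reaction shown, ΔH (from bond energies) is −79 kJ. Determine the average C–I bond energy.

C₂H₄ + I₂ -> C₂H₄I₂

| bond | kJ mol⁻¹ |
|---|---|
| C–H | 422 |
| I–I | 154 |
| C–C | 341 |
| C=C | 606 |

D(C–I) ≈ 249 kJ/mol

Let D be the C–I bond energy.
Σ(broken) = 4×422 + 1×606 + 1×154 = 2448
Σ(formed) = 1×341 + 4×422 + 2×D = 2029 + 2D
ΔH = Σ(broken) − Σ(formed) = (2448) − (2029 + 2D) = +419 − 2D
Setting this equal to −79 kJ gives 2D = 498, so D = 249 kJ/mol.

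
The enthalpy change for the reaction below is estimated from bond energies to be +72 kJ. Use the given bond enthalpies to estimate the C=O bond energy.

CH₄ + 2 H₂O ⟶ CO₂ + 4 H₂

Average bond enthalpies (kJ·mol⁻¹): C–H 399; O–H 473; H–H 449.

D(C=O) ≈ 810 kJ/mol

Let D be the C=O bond energy.
Σ(broken) = 4×399 + 4×473 = 3488
Σ(formed) = 2×D + 4×449 = 1796 + 2D
ΔH = Σ(broken) − Σ(formed) = (3488) − (1796 + 2D) = +1692 − 2D
Setting this equal to +72 kJ gives 2D = 1620, so D = 810 kJ/mol.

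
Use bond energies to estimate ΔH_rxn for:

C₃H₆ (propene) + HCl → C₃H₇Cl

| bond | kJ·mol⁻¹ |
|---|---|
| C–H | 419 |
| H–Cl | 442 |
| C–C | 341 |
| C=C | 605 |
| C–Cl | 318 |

Bonds broken (reactants):
  C–C: 1 × 341 = 341
  C–H: 6 × 419 = 2514
  C=C: 1 × 605 = 605
  H–Cl: 1 × 442 = 442
  Σ(broken) = 3902 kJ
Bonds formed (products):
  C–C: 2 × 341 = 682
  C–Cl: 1 × 318 = 318
  C–H: 7 × 419 = 2933
  Σ(formed) = 3933 kJ
ΔH = Σ(broken) − Σ(formed) = 3902 − 3933 = −31 kJ

ΔH ≈ −31 kJ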